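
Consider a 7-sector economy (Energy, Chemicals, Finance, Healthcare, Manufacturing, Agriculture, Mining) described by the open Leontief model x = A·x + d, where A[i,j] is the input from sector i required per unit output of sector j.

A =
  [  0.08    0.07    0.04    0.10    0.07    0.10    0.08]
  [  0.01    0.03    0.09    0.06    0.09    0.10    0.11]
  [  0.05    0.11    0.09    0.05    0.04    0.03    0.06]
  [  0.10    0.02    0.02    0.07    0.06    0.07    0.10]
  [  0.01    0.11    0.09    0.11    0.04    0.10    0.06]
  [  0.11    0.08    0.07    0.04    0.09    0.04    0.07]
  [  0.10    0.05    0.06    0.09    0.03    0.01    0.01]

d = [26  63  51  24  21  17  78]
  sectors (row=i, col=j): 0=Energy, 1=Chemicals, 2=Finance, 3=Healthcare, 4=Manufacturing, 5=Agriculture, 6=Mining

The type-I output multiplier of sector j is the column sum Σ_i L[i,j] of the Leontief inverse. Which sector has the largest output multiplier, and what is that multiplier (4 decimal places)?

Form M = I − A:
  [  0.92   -0.07   -0.04   -0.10   -0.07   -0.10   -0.08]
  [ -0.01    0.97   -0.09   -0.06   -0.09   -0.10   -0.11]
  [ -0.05   -0.11    0.91   -0.05   -0.04   -0.03   -0.06]
  [ -0.10   -0.02   -0.02    0.93   -0.06   -0.07   -0.10]
  [ -0.01   -0.11   -0.09   -0.11    0.96   -0.10   -0.06]
  [ -0.11   -0.08   -0.07   -0.04   -0.09    0.96   -0.07]
  [ -0.10   -0.05   -0.06   -0.09   -0.03   -0.01    0.99]
Leontief inverse L = M⁻¹:
  [  1.1508    0.1348    0.1036    0.1754    0.1321    0.1653    0.1517]
  [  0.0717    1.0930    0.1508    0.1259    0.1413    0.1517    0.1684]
  [  0.0991    0.1619    1.1443    0.1079    0.0881    0.0812    0.1173]
  [  0.1605    0.0732    0.0696    1.1341    0.1087    0.1222    0.1551]
  [  0.0745    0.1710    0.1536    0.1768    1.0996    0.1592    0.1301]
  [  0.1693    0.1441    0.1324    0.1125    0.1461    1.1033    0.1359]
  [  0.1444    0.0919    0.0997    0.1402    0.0705    0.0564    1.0605]
Total output x = L · d:
  x_0 = 1.1508·26 + 0.1348·63 + 0.1036·51 + 0.1754·24 + 0.1321·21 + 0.1653·17 + 0.1517·78 = 65.3189
  x_1 = 0.0717·26 + 1.0930·63 + 0.1508·51 + 0.1259·24 + 0.1413·21 + 0.1517·17 + 0.1684·78 = 100.1161
  x_2 = 0.0991·26 + 0.1619·63 + 1.1443·51 + 0.1079·24 + 0.0881·21 + 0.0812·17 + 0.1173·78 = 86.1084
  x_3 = 0.1605·26 + 0.0732·63 + 0.0696·51 + 1.1341·24 + 0.1087·21 + 0.1222·17 + 0.1551·78 = 56.0118
  x_4 = 0.0745·26 + 0.1710·63 + 0.1536·51 + 0.1768·24 + 1.0996·21 + 0.1592·17 + 0.1301·78 = 60.7318
  x_5 = 0.1693·26 + 0.1441·63 + 0.1324·51 + 0.1125·24 + 0.1461·21 + 1.1033·17 + 0.1359·78 = 55.3635
  x_6 = 0.1444·26 + 0.0919·63 + 0.0997·51 + 0.1402·24 + 0.0705·21 + 0.0564·17 + 1.0605·78 = 103.1524
Output multipliers (column sums of L):
  Energy: 1.8704
  Chemicals: 1.8700
  Finance: 1.8541
  Healthcare: 1.9728
  Manufacturing: 1.7863
  Agriculture: 1.8391
  Mining: 1.9190

Healthcare (1.9728)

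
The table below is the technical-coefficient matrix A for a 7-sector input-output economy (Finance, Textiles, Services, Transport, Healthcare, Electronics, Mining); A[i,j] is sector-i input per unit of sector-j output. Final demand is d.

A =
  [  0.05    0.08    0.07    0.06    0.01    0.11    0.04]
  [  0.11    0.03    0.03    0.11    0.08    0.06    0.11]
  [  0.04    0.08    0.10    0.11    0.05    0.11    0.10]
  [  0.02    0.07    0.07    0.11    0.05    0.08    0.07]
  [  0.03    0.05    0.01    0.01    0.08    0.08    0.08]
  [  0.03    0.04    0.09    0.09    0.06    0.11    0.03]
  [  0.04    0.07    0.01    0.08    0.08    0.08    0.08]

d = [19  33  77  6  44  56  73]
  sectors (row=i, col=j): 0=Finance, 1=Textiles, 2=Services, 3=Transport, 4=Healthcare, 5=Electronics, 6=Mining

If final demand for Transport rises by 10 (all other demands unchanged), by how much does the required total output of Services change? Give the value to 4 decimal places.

2.0649

Form M = I − A:
  [  0.95   -0.08   -0.07   -0.06   -0.01   -0.11   -0.04]
  [ -0.11    0.97   -0.03   -0.11   -0.08   -0.06   -0.11]
  [ -0.04   -0.08    0.90   -0.11   -0.05   -0.11   -0.10]
  [ -0.02   -0.07   -0.07    0.89   -0.05   -0.08   -0.07]
  [ -0.03   -0.05   -0.01   -0.01    0.92   -0.08   -0.08]
  [ -0.03   -0.04   -0.09   -0.09   -0.06    0.89   -0.03]
  [ -0.04   -0.07   -0.01   -0.08   -0.08   -0.08    0.92]
Leontief inverse L = M⁻¹:
  [  1.0867    0.1263    0.1190    0.1314    0.0567    0.1831    0.0962]
  [  0.1498    1.0892    0.0806    0.1869    0.1358    0.1468    0.1763]
  [  0.0881    0.1458    1.1632    0.2065    0.1175    0.2098    0.1805]
  [  0.0581    0.1219    0.1194    1.1866    0.1042    0.1583    0.1346]
  [  0.0573    0.0841    0.0389    0.0563    1.1195    0.1343    0.1228]
  [  0.0645    0.0899    0.1416    0.1624    0.1103    1.1877    0.0896]
  [  0.0752    0.1157    0.0500    0.1444    0.1301    0.1501    1.1367]
Total output x = L · d:
  x_0 = 1.0867·19 + 0.1263·33 + 0.1190·77 + 0.1314·6 + 0.0567·44 + 0.1831·56 + 0.0962·73 = 54.5305
  x_1 = 0.1498·19 + 1.0892·33 + 0.0806·77 + 0.1869·6 + 0.1358·44 + 0.1468·56 + 0.1763·73 = 73.1849
  x_2 = 0.0881·19 + 0.1458·33 + 1.1632·77 + 0.2065·6 + 0.1175·44 + 0.2098·56 + 0.1805·73 = 127.3840
  x_3 = 0.0581·19 + 0.1219·33 + 0.1194·77 + 1.1866·6 + 0.1042·44 + 0.1583·56 + 0.1346·73 = 44.7085
  x_4 = 0.0573·19 + 0.0841·33 + 0.0389·77 + 0.0563·6 + 1.1195·44 + 0.1343·56 + 0.1228·73 = 72.9350
  x_5 = 0.0645·19 + 0.0899·33 + 0.1416·77 + 0.1624·6 + 0.1103·44 + 1.1877·56 + 0.0896·73 = 93.9775
  x_6 = 0.0752·19 + 0.1157·33 + 0.0500·77 + 0.1444·6 + 0.1301·44 + 0.1501·56 + 1.1367·73 = 107.0736
Δx_2 = L[2,3] · Δd_3 = 0.2065 · 10 = 2.0649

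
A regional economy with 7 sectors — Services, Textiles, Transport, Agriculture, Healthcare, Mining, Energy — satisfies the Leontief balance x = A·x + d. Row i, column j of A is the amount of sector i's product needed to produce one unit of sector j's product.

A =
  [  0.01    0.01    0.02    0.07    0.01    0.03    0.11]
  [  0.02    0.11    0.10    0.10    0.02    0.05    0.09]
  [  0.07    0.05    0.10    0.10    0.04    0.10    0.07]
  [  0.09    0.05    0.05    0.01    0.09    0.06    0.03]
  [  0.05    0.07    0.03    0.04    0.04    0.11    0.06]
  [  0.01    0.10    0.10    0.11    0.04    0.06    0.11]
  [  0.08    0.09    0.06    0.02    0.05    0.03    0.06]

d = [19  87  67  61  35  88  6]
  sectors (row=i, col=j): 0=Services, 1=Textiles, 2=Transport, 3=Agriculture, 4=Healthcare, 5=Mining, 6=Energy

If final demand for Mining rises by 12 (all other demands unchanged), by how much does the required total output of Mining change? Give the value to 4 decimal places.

Form M = I − A:
  [  0.99   -0.01   -0.02   -0.07   -0.01   -0.03   -0.11]
  [ -0.02    0.89   -0.10   -0.10   -0.02   -0.05   -0.09]
  [ -0.07   -0.05    0.90   -0.10   -0.04   -0.10   -0.07]
  [ -0.09   -0.05   -0.05    0.99   -0.09   -0.06   -0.03]
  [ -0.05   -0.07   -0.03   -0.04    0.96   -0.11   -0.06]
  [ -0.01   -0.10   -0.10   -0.11   -0.04    0.94   -0.11]
  [ -0.08   -0.09   -0.06   -0.02   -0.05   -0.03    0.94]
Leontief inverse L = M⁻¹:
  [  1.0364    0.0425    0.0494    0.0928    0.0320    0.0547    0.1404]
  [  0.0660    1.1742    0.1644    0.1569    0.0590    0.1039    0.1533]
  [  0.1163    0.1141    1.1649    0.1611    0.0811    0.1580    0.1401]
  [  0.1178    0.0946    0.0924    1.0550    0.1145    0.1020    0.0826]
  [  0.0812    0.1234    0.0808    0.0888    1.0692    0.1522    0.1162]
  [  0.0606    0.1699    0.1686    0.1697    0.0830    1.1189    0.1776]
  [  0.1107    0.1373    0.1059    0.0658    0.0755    0.0707    1.1130]
Total output x = L · d:
  x_0 = 1.0364·19 + 0.0425·87 + 0.0494·67 + 0.0928·61 + 0.0320·35 + 0.0547·88 + 0.1404·6 = 39.1428
  x_1 = 0.0660·19 + 1.1742·87 + 0.1644·67 + 0.1569·61 + 0.0590·35 + 0.1039·88 + 0.1533·6 = 136.1209
  x_2 = 0.1163·19 + 0.1141·87 + 1.1649·67 + 0.1611·61 + 0.0811·35 + 0.1580·88 + 0.1401·6 = 117.5902
  x_3 = 0.1178·19 + 0.0946·87 + 0.0924·67 + 1.0550·61 + 0.1145·35 + 0.1020·88 + 0.0826·6 = 94.4915
  x_4 = 0.0812·19 + 0.1234·87 + 0.0808·67 + 0.0888·61 + 1.0692·35 + 0.1522·88 + 0.1162·6 = 74.6221
  x_5 = 0.0606·19 + 0.1699·87 + 0.1686·67 + 0.1697·61 + 0.0830·35 + 1.1189·88 + 0.1776·6 = 140.0198
  x_6 = 0.1107·19 + 0.1373·87 + 0.1059·67 + 0.0658·61 + 0.0755·35 + 0.0707·88 + 1.1130·6 = 40.7013
Δx_5 = L[5,5] · Δd_5 = 1.1189 · 12 = 13.4274

13.4274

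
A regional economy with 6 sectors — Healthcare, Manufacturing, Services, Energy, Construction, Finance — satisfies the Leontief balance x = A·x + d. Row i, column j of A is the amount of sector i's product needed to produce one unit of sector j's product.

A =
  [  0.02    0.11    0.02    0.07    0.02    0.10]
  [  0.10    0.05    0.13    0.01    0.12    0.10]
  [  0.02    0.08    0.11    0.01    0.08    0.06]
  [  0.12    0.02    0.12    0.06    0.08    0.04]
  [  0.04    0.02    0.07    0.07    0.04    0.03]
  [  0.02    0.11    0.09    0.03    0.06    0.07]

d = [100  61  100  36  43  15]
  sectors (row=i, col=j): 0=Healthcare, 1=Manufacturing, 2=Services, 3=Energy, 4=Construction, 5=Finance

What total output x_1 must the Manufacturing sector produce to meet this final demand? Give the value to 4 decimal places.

111.7894

Form M = I − A:
  [  0.98   -0.11   -0.02   -0.07   -0.02   -0.10]
  [ -0.10    0.95   -0.13   -0.01   -0.12   -0.10]
  [ -0.02   -0.08    0.89   -0.01   -0.08   -0.06]
  [ -0.12   -0.02   -0.12    0.94   -0.08   -0.04]
  [ -0.04   -0.02   -0.07   -0.07    0.96   -0.03]
  [ -0.02   -0.11   -0.09   -0.03   -0.06    0.93]
Leontief inverse L = M⁻¹:
  [  1.0535    0.1479    0.0765    0.0900    0.0631    0.1400]
  [  0.1322    1.1069    0.1992    0.0413    0.1707    0.1534]
  [  0.0464    0.1180    1.1653    0.0293    0.1214    0.0980]
  [  0.1508    0.0680    0.1786    1.0896    0.1227    0.0859]
  [  0.0626    0.0475    0.1100    0.0878    1.0690    0.0572]
  [  0.0517    0.1508    0.1508    0.0505    0.1062    1.1124]
Total output x = L · d:
  x_0 = 1.0535·100 + 0.1479·61 + 0.0765·100 + 0.0900·36 + 0.0631·43 + 0.1400·15 = 130.0758
  x_1 = 0.1322·100 + 1.1069·61 + 0.1992·100 + 0.0413·36 + 0.1707·43 + 0.1534·15 = 111.7894
  x_2 = 0.0464·100 + 0.1180·61 + 1.1653·100 + 0.0293·36 + 0.1214·43 + 0.0980·15 = 136.1082
  x_3 = 0.1508·100 + 0.0680·61 + 0.1786·100 + 1.0896·36 + 0.1227·43 + 0.0859·15 = 82.8622
  x_4 = 0.0626·100 + 0.0475·61 + 0.1100·100 + 0.0878·36 + 1.0690·43 + 0.0572·15 = 70.1483
  x_5 = 0.0517·100 + 0.1508·61 + 0.1508·100 + 0.0505·36 + 0.1062·43 + 1.1124·15 = 52.5192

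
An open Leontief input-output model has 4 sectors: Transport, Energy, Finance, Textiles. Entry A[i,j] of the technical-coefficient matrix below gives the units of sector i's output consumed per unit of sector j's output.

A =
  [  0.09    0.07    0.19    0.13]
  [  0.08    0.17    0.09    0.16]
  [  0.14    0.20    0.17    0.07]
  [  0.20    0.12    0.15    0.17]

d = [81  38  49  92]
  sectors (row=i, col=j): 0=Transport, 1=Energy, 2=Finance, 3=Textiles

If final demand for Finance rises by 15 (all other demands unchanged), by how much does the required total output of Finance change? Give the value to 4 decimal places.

20.3461

Form M = I − A:
  [  0.91   -0.07   -0.19   -0.13]
  [ -0.08    0.83   -0.09   -0.16]
  [ -0.14   -0.20    0.83   -0.07]
  [ -0.20   -0.12   -0.15    0.83]
Leontief inverse L = M⁻¹:
  [  1.2322    0.2281    0.3550    0.2669]
  [  0.2244    1.3297    0.2521    0.3127]
  [  0.2942    0.3856    1.3564    0.2348]
  [  0.3825    0.3169    0.3671    1.3568]
Total output x = L · d:
  x_0 = 1.2322·81 + 0.2281·38 + 0.3550·49 + 0.2669·92 = 150.4302
  x_1 = 0.2244·81 + 1.3297·38 + 0.2521·49 + 0.3127·92 = 109.8292
  x_2 = 0.2942·81 + 0.3856·38 + 1.3564·49 + 0.2348·92 = 126.5481
  x_3 = 0.3825·81 + 0.3169·38 + 0.3671·49 + 1.3568·92 = 185.8407
Δx_2 = L[2,2] · Δd_2 = 1.3564 · 15 = 20.3461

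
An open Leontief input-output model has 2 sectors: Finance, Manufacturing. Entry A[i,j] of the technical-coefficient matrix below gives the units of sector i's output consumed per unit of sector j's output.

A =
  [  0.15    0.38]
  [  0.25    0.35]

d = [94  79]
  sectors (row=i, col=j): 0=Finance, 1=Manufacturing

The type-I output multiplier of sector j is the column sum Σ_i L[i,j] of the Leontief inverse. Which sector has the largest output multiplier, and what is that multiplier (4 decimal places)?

Manufacturing (2.6885)

Form M = I − A:
  [  0.85   -0.38]
  [ -0.25    0.65]
Leontief inverse L = M⁻¹:
  [  1.4208    0.8306]
  [  0.5464    1.8579]
Total output x = L · d:
  x_0 = 1.4208·94 + 0.8306·79 = 199.1694
  x_1 = 0.5464·94 + 1.8579·79 = 198.1421
Output multipliers (column sums of L):
  Finance: 1.9672
  Manufacturing: 2.6885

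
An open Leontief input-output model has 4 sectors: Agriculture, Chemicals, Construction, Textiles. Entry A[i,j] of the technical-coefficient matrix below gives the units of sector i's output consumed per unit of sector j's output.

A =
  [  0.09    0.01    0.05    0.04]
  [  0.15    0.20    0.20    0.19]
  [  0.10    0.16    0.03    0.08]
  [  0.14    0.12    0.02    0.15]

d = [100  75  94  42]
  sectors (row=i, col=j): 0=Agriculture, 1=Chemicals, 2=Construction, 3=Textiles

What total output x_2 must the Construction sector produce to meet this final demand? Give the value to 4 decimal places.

147.0494

Form M = I − A:
  [  0.91   -0.01   -0.05   -0.04]
  [ -0.15    0.80   -0.20   -0.19]
  [ -0.10   -0.16    0.97   -0.08]
  [ -0.14   -0.12   -0.02    0.85]
Leontief inverse L = M⁻¹:
  [  1.1229    0.0376    0.0670    0.0675]
  [  0.3126    1.3673    0.3052    0.3491]
  [  0.1866    0.2463    1.0948    0.1669]
  [  0.2335    0.2050    0.0799    1.2408]
Total output x = L · d:
  x_0 = 1.1229·100 + 0.0376·75 + 0.0670·94 + 0.0675·42 = 124.2395
  x_1 = 0.3126·100 + 1.3673·75 + 0.3052·94 + 0.3491·42 = 177.1645
  x_2 = 0.1866·100 + 0.2463·75 + 1.0948·94 + 0.1669·42 = 147.0494
  x_3 = 0.2335·100 + 0.2050·75 + 0.0799·94 + 1.2408·42 = 98.3462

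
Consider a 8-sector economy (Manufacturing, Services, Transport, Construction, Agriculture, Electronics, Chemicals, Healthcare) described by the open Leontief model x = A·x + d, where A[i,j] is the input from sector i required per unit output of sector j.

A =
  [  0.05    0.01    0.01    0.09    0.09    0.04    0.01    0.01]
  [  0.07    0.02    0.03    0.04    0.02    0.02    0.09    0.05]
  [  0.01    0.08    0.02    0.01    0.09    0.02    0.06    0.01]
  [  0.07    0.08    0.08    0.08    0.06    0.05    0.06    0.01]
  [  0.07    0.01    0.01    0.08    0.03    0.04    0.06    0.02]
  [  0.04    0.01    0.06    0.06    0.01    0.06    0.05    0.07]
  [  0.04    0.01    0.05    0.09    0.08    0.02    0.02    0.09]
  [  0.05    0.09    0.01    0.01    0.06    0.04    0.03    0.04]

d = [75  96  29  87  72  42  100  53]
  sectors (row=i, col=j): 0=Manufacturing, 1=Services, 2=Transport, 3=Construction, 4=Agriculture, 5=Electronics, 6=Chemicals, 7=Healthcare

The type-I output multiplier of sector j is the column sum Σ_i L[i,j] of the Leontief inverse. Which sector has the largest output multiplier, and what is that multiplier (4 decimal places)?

Form M = I − A:
  [  0.95   -0.01   -0.01   -0.09   -0.09   -0.04   -0.01   -0.01]
  [ -0.07    0.98   -0.03   -0.04   -0.02   -0.02   -0.09   -0.05]
  [ -0.01   -0.08    0.98   -0.01   -0.09   -0.02   -0.06   -0.01]
  [ -0.07   -0.08   -0.08    0.92   -0.06   -0.05   -0.06   -0.01]
  [ -0.07   -0.01   -0.01   -0.08    0.97   -0.04   -0.06   -0.02]
  [ -0.04   -0.01   -0.06   -0.06   -0.01    0.94   -0.05   -0.07]
  [ -0.04   -0.01   -0.05   -0.09   -0.08   -0.02    0.98   -0.09]
  [ -0.05   -0.09   -0.01   -0.01   -0.06   -0.04   -0.03    0.96]
Leontief inverse L = M⁻¹:
  [  1.0780    0.0279    0.0289    0.1246    0.1159    0.0604    0.0339    0.0243]
  [  0.0966    1.0400    0.0482    0.0740    0.0534    0.0389    0.1114    0.0708]
  [  0.0356    0.0931    1.0348    0.0395    0.1128    0.0354    0.0843    0.0292]
  [  0.1091    0.1081    0.1076    1.1275    0.1032    0.0772    0.0980    0.0366]
  [  0.0970    0.0287    0.0304    0.1156    1.0602    0.0600    0.0817    0.0381]
  [  0.0669    0.0353    0.0806    0.0916    0.0431    1.0813    0.0751    0.0911]
  [  0.0733    0.0392    0.0708    0.1264    0.1157    0.0441    1.0495    0.1089]
  [  0.0778    0.1055    0.0254    0.0406    0.0850    0.0581    0.0551    1.0598]
Total output x = L · d:
  x_0 = 1.0780·75 + 0.0279·96 + 0.0289·29 + 0.1246·87 + 0.1159·72 + 0.0604·42 + 0.0339·100 + 0.0243·53 = 110.7556
  x_1 = 0.0966·75 + 1.0400·96 + 0.0482·29 + 0.0740·87 + 0.0534·72 + 0.0389·42 + 0.1114·100 + 0.0708·53 = 135.2904
  x_2 = 0.0356·75 + 0.0931·96 + 1.0348·29 + 0.0395·87 + 0.1128·72 + 0.0354·42 + 0.0843·100 + 0.0292·53 = 64.6355
  x_3 = 0.1091·75 + 0.1081·96 + 0.1076·29 + 1.1275·87 + 0.1032·72 + 0.0772·42 + 0.0980·100 + 0.0366·53 = 142.1994
  x_4 = 0.0970·75 + 0.0287·96 + 0.0304·29 + 0.1156·87 + 1.0602·72 + 0.0600·42 + 0.0817·100 + 0.0381·53 = 110.0133
  x_5 = 0.0669·75 + 0.0353·96 + 0.0806·29 + 0.0916·87 + 0.0431·72 + 1.0813·42 + 0.0751·100 + 0.0911·53 = 79.5613
  x_6 = 0.0733·75 + 0.0392·96 + 0.0708·29 + 0.1264·87 + 0.1157·72 + 0.0441·42 + 1.0495·100 + 0.1089·53 = 143.2127
  x_7 = 0.0778·75 + 0.1055·96 + 0.0254·29 + 0.0406·87 + 0.0850·72 + 0.0581·42 + 0.0551·100 + 1.0598·53 = 90.4811
Output multipliers (column sums of L):
  Manufacturing: 1.6342
  Services: 1.4778
  Transport: 1.4266
  Construction: 1.7397
  Agriculture: 1.6893
  Electronics: 1.4555
  Chemicals: 1.5890
  Healthcare: 1.4589

Construction (1.7397)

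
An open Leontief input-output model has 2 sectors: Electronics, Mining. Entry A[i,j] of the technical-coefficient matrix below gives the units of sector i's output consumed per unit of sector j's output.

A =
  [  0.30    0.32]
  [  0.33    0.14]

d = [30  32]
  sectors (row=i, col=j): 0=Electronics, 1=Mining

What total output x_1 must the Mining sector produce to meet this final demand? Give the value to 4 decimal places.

65.0685

Form M = I − A:
  [  0.70   -0.32]
  [ -0.33    0.86]
Leontief inverse L = M⁻¹:
  [  1.7325    0.6446]
  [  0.6648    1.4102]
Total output x = L · d:
  x_0 = 1.7325·30 + 0.6446·32 = 72.6027
  x_1 = 0.6648·30 + 1.4102·32 = 65.0685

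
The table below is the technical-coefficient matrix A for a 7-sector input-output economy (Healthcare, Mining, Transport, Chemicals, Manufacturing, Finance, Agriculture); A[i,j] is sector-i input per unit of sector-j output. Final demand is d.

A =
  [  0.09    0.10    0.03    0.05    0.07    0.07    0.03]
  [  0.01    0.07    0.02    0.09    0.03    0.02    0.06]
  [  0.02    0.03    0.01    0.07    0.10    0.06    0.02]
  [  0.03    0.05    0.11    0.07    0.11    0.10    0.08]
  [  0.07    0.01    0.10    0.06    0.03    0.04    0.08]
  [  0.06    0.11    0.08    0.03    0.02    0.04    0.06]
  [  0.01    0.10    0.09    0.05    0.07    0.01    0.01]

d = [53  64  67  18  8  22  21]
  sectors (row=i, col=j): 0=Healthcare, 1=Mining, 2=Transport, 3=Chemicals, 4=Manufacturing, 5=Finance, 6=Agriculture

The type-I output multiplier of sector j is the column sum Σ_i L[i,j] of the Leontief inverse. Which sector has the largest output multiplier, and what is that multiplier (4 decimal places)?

Form M = I − A:
  [  0.91   -0.10   -0.03   -0.05   -0.07   -0.07   -0.03]
  [ -0.01    0.93   -0.02   -0.09   -0.03   -0.02   -0.06]
  [ -0.02   -0.03    0.99   -0.07   -0.10   -0.06   -0.02]
  [ -0.03   -0.05   -0.11    0.93   -0.11   -0.10   -0.08]
  [ -0.07   -0.01   -0.10   -0.06    0.97   -0.04   -0.08]
  [ -0.06   -0.11   -0.08   -0.03   -0.02    0.96   -0.06]
  [ -0.01   -0.10   -0.09   -0.05   -0.07   -0.01    0.99]
Leontief inverse L = M⁻¹:
  [  1.1214    0.1488    0.0732    0.0944    0.1108    0.1046    0.0674]
  [  0.0260    1.1016    0.0544    0.1222    0.0626    0.0445    0.0863]
  [  0.0433    0.0609    1.0485    0.1010    0.1300    0.0864    0.0501]
  [  0.0653    0.1049    0.1684    1.1235    0.1647    0.1427    0.1245]
  [  0.0955    0.0518    0.1390    0.0981    1.0742    0.0728    0.1080]
  [  0.0825    0.1530    0.1139    0.0709    0.0590    1.0688    0.0893]
  [  0.0288    0.1288    0.1210    0.0869    0.1041    0.0366    1.0389]
Total output x = L · d:
  x_0 = 1.1214·53 + 0.1488·64 + 0.0732·67 + 0.0944·18 + 0.1108·8 + 0.1046·22 + 0.0674·21 = 80.1687
  x_1 = 0.0260·53 + 1.1016·64 + 0.0544·67 + 0.1222·18 + 0.0626·8 + 0.0445·22 + 0.0863·21 = 81.0157
  x_2 = 0.0433·53 + 0.0609·64 + 1.0485·67 + 0.1010·18 + 0.1300·8 + 0.0864·22 + 0.0501·21 = 82.2550
  x_3 = 0.0653·53 + 0.1049·64 + 0.1684·67 + 1.1235·18 + 0.1647·8 + 0.1427·22 + 0.1245·21 = 48.7529
  x_4 = 0.0955·53 + 0.0518·64 + 0.1390·67 + 0.0981·18 + 1.0742·8 + 0.0728·22 + 0.1080·21 = 31.9193
  x_5 = 0.0825·53 + 0.1530·64 + 0.1139·67 + 0.0709·18 + 0.0590·8 + 1.0688·22 + 0.0893·21 = 48.9344
  x_6 = 0.0288·53 + 0.1288·64 + 0.1210·67 + 0.0869·18 + 0.1041·8 + 0.0366·22 + 1.0389·21 = 42.8965
Output multipliers (column sums of L):
  Healthcare: 1.4628
  Mining: 1.7499
  Transport: 1.7186
  Chemicals: 1.6969
  Manufacturing: 1.7052
  Finance: 1.5563
  Agriculture: 1.5644

Mining (1.7499)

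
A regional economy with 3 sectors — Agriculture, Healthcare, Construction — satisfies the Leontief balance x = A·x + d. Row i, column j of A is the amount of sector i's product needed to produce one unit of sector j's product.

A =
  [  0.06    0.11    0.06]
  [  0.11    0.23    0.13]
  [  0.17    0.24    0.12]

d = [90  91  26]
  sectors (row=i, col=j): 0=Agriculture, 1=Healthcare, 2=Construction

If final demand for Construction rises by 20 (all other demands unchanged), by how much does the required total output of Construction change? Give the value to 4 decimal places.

24.3275

Form M = I − A:
  [  0.94   -0.11   -0.06]
  [ -0.11    0.77   -0.13]
  [ -0.17   -0.24    0.88]
Leontief inverse L = M⁻¹:
  [  1.1048    0.1901    0.1034]
  [  0.2032    1.3963    0.2201]
  [  0.2688    0.4175    1.2164]
Total output x = L · d:
  x_0 = 1.1048·90 + 0.1901·91 + 0.1034·26 = 119.4126
  x_1 = 0.2032·90 + 1.3963·91 + 0.2201·26 = 151.0801
  x_2 = 0.2688·90 + 0.4175·91 + 1.2164·26 = 93.8175
Δx_2 = L[2,2] · Δd_2 = 1.2164 · 20 = 24.3275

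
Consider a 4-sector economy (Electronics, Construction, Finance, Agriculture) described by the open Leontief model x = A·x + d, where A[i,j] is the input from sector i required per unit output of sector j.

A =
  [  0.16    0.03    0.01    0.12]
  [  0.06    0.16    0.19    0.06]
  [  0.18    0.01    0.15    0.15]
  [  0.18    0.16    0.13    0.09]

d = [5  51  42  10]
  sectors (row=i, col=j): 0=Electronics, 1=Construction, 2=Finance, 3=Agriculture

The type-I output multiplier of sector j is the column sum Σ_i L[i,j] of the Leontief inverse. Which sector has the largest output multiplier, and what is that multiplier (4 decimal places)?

Electronics (2.0826)

Form M = I − A:
  [  0.84   -0.03   -0.01   -0.12]
  [ -0.06    0.84   -0.19   -0.06]
  [ -0.18   -0.01    0.85   -0.15]
  [ -0.18   -0.16   -0.13    0.91]
Leontief inverse L = M⁻¹:
  [  1.2475    0.0795    0.0599    0.1796]
  [  0.1856    1.2302    0.3009    0.1552]
  [  0.3238    0.0741    1.2353    0.2512]
  [  0.3257    0.2426    0.2412    1.1976]
Total output x = L · d:
  x_0 = 1.2475·5 + 0.0795·51 + 0.0599·42 + 0.1796·10 = 14.6034
  x_1 = 0.1856·5 + 1.2302·51 + 0.3009·42 + 0.1552·10 = 77.8611
  x_2 = 0.3238·5 + 0.0741·51 + 1.2353·42 + 0.2512·10 = 59.7925
  x_3 = 0.3257·5 + 0.2426·51 + 0.2412·42 + 1.1976·10 = 36.1092
Output multipliers (column sums of L):
  Electronics: 2.0826
  Construction: 1.6265
  Finance: 1.8373
  Agriculture: 1.7836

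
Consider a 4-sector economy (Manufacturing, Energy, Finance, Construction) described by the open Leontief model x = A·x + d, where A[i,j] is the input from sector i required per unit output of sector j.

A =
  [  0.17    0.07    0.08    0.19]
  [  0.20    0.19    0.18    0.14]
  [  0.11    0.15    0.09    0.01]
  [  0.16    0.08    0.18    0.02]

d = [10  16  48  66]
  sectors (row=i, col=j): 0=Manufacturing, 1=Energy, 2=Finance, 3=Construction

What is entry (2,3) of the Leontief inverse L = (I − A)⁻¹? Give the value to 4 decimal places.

Form M = I − A:
  [  0.83   -0.07   -0.08   -0.19]
  [ -0.20    0.81   -0.18   -0.14]
  [ -0.11   -0.15    0.91   -0.01]
  [ -0.16   -0.08   -0.18    0.98]
Leontief inverse L = M⁻¹:
  [  1.3317    0.1822    0.2098    0.2864]
  [  0.4323    1.3674    0.3644    0.2829]
  [  0.2355    0.2495    1.1874    0.0934]
  [  0.2960    0.1872    0.2821    1.1074]
Total output x = L · d:
  x_0 = 1.3317·10 + 0.1822·16 + 0.2098·48 + 0.2864·66 = 45.2012
  x_1 = 0.4323·10 + 1.3674·16 + 0.3644·48 + 0.2829·66 = 62.3624
  x_2 = 0.2355·10 + 0.2495·16 + 1.1874·48 + 0.0934·66 = 69.5081
  x_3 = 0.2960·10 + 0.1872·16 + 0.2821·48 + 1.1074·66 = 92.5843

L[2,3] = 0.0934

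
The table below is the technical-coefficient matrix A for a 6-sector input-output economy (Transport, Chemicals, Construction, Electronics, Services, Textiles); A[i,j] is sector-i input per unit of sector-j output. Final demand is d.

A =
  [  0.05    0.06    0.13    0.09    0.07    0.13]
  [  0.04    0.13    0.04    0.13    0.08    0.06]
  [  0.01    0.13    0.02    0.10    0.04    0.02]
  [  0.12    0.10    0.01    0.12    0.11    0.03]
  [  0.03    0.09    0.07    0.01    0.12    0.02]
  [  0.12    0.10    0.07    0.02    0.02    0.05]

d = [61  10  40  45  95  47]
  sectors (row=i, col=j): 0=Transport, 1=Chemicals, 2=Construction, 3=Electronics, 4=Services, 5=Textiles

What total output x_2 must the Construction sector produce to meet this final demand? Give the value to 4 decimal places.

64.2674

Form M = I − A:
  [  0.95   -0.06   -0.13   -0.09   -0.07   -0.13]
  [ -0.04    0.87   -0.04   -0.13   -0.08   -0.06]
  [ -0.01   -0.13    0.98   -0.10   -0.04   -0.02]
  [ -0.12   -0.10   -0.01    0.88   -0.11   -0.03]
  [ -0.03   -0.09   -0.07   -0.01    0.88   -0.02]
  [ -0.12   -0.10   -0.07   -0.02   -0.02    0.95]
Leontief inverse L = M⁻¹:
  [  1.1076    0.1552    0.1769    0.1618    0.1344    0.1730]
  [  0.0954    1.2188    0.0824    0.2032    0.1498    0.1013]
  [  0.0474    0.1919    1.0458    0.1541    0.0891    0.0474]
  [  0.1749    0.1865    0.0618    1.1927    0.1846    0.0786]
  [  0.0569    0.1512    0.1009    0.0539    1.1670    0.0457]
  [  0.1583    0.1692    0.1115    0.0794    0.0678    1.0913]
Total output x = L · d:
  x_0 = 1.1076·61 + 0.1552·10 + 0.1769·40 + 0.1618·45 + 0.1344·95 + 0.1730·47 = 104.3671
  x_1 = 0.0954·61 + 1.2188·10 + 0.0824·40 + 0.2032·45 + 0.1498·95 + 0.1013·47 = 49.4434
  x_2 = 0.0474·61 + 0.1919·10 + 1.0458·40 + 0.1541·45 + 0.0891·95 + 0.0474·47 = 64.2674
  x_3 = 0.1749·61 + 0.1865·10 + 0.0618·40 + 1.1927·45 + 0.1846·95 + 0.0786·47 = 89.9028
  x_4 = 0.0569·61 + 0.1512·10 + 0.1009·40 + 0.0539·45 + 1.1670·95 + 0.0457·47 = 124.4555
  x_5 = 0.1583·61 + 0.1692·10 + 0.1115·40 + 0.0794·45 + 0.0678·95 + 1.0913·47 = 77.1098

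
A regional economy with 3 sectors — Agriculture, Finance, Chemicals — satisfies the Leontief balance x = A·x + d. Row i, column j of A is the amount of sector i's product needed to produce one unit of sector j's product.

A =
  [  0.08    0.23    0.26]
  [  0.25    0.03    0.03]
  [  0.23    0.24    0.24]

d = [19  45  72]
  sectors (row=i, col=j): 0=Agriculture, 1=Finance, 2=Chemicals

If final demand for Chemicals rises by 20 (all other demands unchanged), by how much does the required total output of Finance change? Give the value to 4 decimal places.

3.3508

Form M = I − A:
  [  0.92   -0.23   -0.26]
  [ -0.25    0.97   -0.03]
  [ -0.23   -0.24    0.76]
Leontief inverse L = M⁻¹:
  [  1.3208    0.4292    0.4688]
  [  0.3562    1.1569    0.1675]
  [  0.5122    0.4952    1.5106]
Total output x = L · d:
  x_0 = 1.3208·19 + 0.4292·45 + 0.4688·72 = 78.1593
  x_1 = 0.3562·19 + 1.1569·45 + 0.1675·72 = 70.8898
  x_2 = 0.5122·19 + 0.4952·45 + 1.5106·72 = 140.7766
Δx_1 = L[1,2] · Δd_2 = 0.1675 · 20 = 3.3508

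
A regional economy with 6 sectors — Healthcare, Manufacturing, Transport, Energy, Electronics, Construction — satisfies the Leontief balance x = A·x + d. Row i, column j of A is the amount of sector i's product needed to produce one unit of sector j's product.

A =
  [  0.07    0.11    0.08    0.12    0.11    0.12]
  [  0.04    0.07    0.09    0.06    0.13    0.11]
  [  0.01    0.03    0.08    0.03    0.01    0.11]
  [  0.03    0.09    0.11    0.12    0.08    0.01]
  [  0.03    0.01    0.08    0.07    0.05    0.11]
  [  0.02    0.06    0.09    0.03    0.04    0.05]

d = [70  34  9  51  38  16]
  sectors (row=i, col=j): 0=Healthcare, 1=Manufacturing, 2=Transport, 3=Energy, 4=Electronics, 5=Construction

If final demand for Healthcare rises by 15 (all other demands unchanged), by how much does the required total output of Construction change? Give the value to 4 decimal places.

0.4876

Form M = I − A:
  [  0.93   -0.11   -0.08   -0.12   -0.11   -0.12]
  [ -0.04    0.93   -0.09   -0.06   -0.13   -0.11]
  [ -0.01   -0.03    0.92   -0.03   -0.01   -0.11]
  [ -0.03   -0.09   -0.11    0.88   -0.08   -0.01]
  [ -0.03   -0.01   -0.08   -0.07    0.95   -0.11]
  [ -0.02   -0.06   -0.09   -0.03   -0.04    0.95]
Leontief inverse L = M⁻¹:
  [  1.1004    0.1687    0.1697    0.1882    0.1766    0.2006]
  [  0.0626    1.1118    0.1601    0.1100    0.1778    0.1769]
  [  0.0200    0.0529    1.1167    0.0518    0.0317    0.1422]
  [  0.0508    0.1308    0.1750    1.1706    0.1271    0.0689]
  [  0.0446    0.0409    0.1291    0.1043    1.0799    0.1515]
  [  0.0325    0.0846    0.1304    0.0572    0.0674    1.0901]
Total output x = L · d:
  x_0 = 1.1004·70 + 0.1687·34 + 0.1697·9 + 0.1882·51 + 0.1766·38 + 0.2006·16 = 103.8125
  x_1 = 0.0626·70 + 1.1118·34 + 0.1601·9 + 0.1100·51 + 0.1778·38 + 0.1769·16 = 58.8227
  x_2 = 0.0200·70 + 0.0529·34 + 1.1167·9 + 0.0518·51 + 0.0317·38 + 0.1422·16 = 19.3705
  x_3 = 0.0508·70 + 0.1308·34 + 0.1750·9 + 1.1706·51 + 0.1271·38 + 0.0689·16 = 75.2139
  x_4 = 0.0446·70 + 0.0409·34 + 0.1291·9 + 0.1043·51 + 1.0799·38 + 0.1515·16 = 54.4571
  x_5 = 0.0325·70 + 0.0846·34 + 0.1304·9 + 0.0572·51 + 0.0674·38 + 1.0901·16 = 29.2460
Δx_5 = L[5,0] · Δd_0 = 0.0325 · 15 = 0.4876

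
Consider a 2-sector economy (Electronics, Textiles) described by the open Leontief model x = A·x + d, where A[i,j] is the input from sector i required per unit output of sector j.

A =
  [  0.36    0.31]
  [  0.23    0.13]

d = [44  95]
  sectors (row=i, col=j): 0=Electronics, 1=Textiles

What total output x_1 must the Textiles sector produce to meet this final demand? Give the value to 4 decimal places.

146.0762

Form M = I − A:
  [  0.64   -0.31]
  [ -0.23    0.87]
Leontief inverse L = M⁻¹:
  [  1.7920    0.6385]
  [  0.4737    1.3182]
Total output x = L · d:
  x_0 = 1.7920·44 + 0.6385·95 = 139.5057
  x_1 = 0.4737·44 + 1.3182·95 = 146.0762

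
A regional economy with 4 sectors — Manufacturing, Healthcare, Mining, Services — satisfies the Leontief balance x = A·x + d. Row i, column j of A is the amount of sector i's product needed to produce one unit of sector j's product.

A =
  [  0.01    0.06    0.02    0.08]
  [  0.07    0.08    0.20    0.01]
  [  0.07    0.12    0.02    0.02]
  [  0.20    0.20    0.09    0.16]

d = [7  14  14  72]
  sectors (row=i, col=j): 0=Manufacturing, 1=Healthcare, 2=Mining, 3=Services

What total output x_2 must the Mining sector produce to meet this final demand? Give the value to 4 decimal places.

Form M = I − A:
  [  0.99   -0.06   -0.02   -0.08]
  [ -0.07    0.92   -0.20   -0.01]
  [ -0.07   -0.12    0.98   -0.02]
  [ -0.20   -0.20   -0.09    0.84]
Leontief inverse L = M⁻¹:
  [  1.0410    0.0965    0.0503    0.1015]
  [  0.1024    1.1306    0.2355    0.0288]
  [  0.0927    0.1516    1.0565    0.0358]
  [  0.2822    0.3084    0.1812    1.2253]
Total output x = L · d:
  x_0 = 1.0410·7 + 0.0965·14 + 0.0503·14 + 0.1015·72 = 16.6487
  x_1 = 0.1024·7 + 1.1306·14 + 0.2355·14 + 0.0288·72 = 21.9172
  x_2 = 0.0927·7 + 0.1516·14 + 1.0565·14 + 0.0358·72 = 20.1393
  x_3 = 0.2822·7 + 0.3084·14 + 0.1812·14 + 1.2253·72 = 97.0544

20.1393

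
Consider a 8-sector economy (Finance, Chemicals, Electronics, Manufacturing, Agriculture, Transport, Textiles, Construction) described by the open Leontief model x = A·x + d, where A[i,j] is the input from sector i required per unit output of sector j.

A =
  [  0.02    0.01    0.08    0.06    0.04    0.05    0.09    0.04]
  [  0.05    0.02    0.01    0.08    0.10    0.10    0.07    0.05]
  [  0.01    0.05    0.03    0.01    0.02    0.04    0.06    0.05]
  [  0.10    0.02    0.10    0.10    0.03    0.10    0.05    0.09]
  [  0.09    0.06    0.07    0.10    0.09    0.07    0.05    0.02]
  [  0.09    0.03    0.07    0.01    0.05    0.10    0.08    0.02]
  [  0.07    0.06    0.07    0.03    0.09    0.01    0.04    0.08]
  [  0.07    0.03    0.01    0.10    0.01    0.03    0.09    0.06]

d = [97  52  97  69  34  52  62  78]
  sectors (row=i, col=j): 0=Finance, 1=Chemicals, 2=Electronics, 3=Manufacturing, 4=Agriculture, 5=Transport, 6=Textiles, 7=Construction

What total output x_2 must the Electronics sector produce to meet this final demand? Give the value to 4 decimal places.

Form M = I − A:
  [  0.98   -0.01   -0.08   -0.06   -0.04   -0.05   -0.09   -0.04]
  [ -0.05    0.98   -0.01   -0.08   -0.10   -0.10   -0.07   -0.05]
  [ -0.01   -0.05    0.97   -0.01   -0.02   -0.04   -0.06   -0.05]
  [ -0.10   -0.02   -0.10    0.90   -0.03   -0.10   -0.05   -0.09]
  [ -0.09   -0.06   -0.07   -0.10    0.91   -0.07   -0.05   -0.02]
  [ -0.09   -0.03   -0.07   -0.01   -0.05    0.90   -0.08   -0.02]
  [ -0.07   -0.06   -0.07   -0.03   -0.09   -0.01    0.96   -0.08]
  [ -0.07   -0.03   -0.01   -0.10   -0.01   -0.03   -0.09    0.94]
Leontief inverse L = M⁻¹:
  [  1.0638    0.0370    0.1206    0.0981    0.0757    0.0894    0.1338    0.0779]
  [  0.1121    1.0524    0.0663    0.1348    0.1488    0.1572    0.1281    0.0946]
  [  0.0406    0.0679    1.0546    0.0379    0.0473    0.0681    0.0919    0.0753]
  [  0.1639    0.0552    0.1612    1.1593    0.0776    0.1634    0.1211    0.1449]
  [  0.1534    0.0950    0.1315    0.1605    1.1439    0.1354    0.1154    0.0710]
  [  0.1368    0.0591    0.1167    0.0496    0.0935    1.1466    0.1328    0.0576]
  [  0.1183    0.0892    0.1130    0.0823    0.1328    0.0572    1.0936    0.1208]
  [  0.1180    0.0544    0.0554    0.1465    0.0470    0.0733    0.1381    1.1030]
Total output x = L · d:
  x_0 = 1.0638·97 + 0.0370·52 + 0.1206·97 + 0.0981·69 + 0.0757·34 + 0.0894·52 + 0.1338·62 + 0.0779·78 = 145.1763
  x_1 = 0.1121·97 + 1.0524·52 + 0.0663·97 + 0.1348·69 + 0.1488·34 + 0.1572·52 + 0.1281·62 + 0.0946·78 = 109.8945
  x_2 = 0.0406·97 + 0.0679·52 + 1.0546·97 + 0.0379·69 + 0.0473·34 + 0.0681·52 + 0.0919·62 + 0.0753·78 = 129.1097
  x_3 = 0.1639·97 + 0.0552·52 + 0.1612·97 + 1.1593·69 + 0.0776·34 + 0.1634·52 + 0.1211·62 + 0.1449·78 = 144.3424
  x_4 = 0.1534·97 + 0.0950·52 + 0.1315·97 + 0.1605·69 + 1.1439·34 + 0.1354·52 + 0.1154·62 + 0.0710·78 = 102.2673
  x_5 = 0.1368·97 + 0.0591·52 + 0.1167·97 + 0.0496·69 + 0.0935·34 + 1.1466·52 + 0.1328·62 + 0.0576·78 = 106.6115
  x_6 = 0.1183·97 + 0.0892·52 + 0.1130·97 + 0.0823·69 + 0.1328·34 + 0.0572·52 + 1.0936·62 + 0.1208·78 = 117.4742
  x_7 = 0.1180·97 + 0.0544·52 + 0.0554·97 + 0.1465·69 + 0.0470·34 + 0.0733·52 + 0.1381·62 + 1.1030·78 = 129.7641

129.1097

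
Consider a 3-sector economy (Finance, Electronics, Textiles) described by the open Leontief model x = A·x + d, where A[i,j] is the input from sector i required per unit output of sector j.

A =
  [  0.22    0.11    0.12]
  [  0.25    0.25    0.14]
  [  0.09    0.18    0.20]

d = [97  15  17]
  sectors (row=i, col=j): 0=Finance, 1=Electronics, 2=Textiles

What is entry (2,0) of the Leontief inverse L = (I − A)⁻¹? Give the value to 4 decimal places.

Form M = I − A:
  [  0.78   -0.11   -0.12]
  [ -0.25    0.75   -0.14]
  [ -0.09   -0.18    0.80]
Leontief inverse L = M⁻¹:
  [  1.3970    0.2664    0.2562]
  [  0.5167    1.4903    0.3383]
  [  0.2734    0.3653    1.3549]
Total output x = L · d:
  x_0 = 1.3970·97 + 0.2664·15 + 0.2562·17 = 143.8577
  x_1 = 0.5167·97 + 1.4903·15 + 0.3383·17 = 78.2257
  x_2 = 0.2734·97 + 0.3653·15 + 1.3549·17 = 55.0348

L[2,0] = 0.2734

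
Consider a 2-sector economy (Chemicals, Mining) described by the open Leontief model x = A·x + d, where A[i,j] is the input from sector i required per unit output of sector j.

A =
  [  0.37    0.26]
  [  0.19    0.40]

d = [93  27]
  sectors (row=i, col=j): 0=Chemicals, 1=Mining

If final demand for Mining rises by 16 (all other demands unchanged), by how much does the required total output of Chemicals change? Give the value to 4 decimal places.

12.6598

Form M = I − A:
  [  0.63   -0.26]
  [ -0.19    0.60]
Leontief inverse L = M⁻¹:
  [  1.8259    0.7912]
  [  0.5782    1.9172]
Total output x = L · d:
  x_0 = 1.8259·93 + 0.7912·27 = 191.1747
  x_1 = 0.5782·93 + 1.9172·27 = 105.5386
Δx_0 = L[0,1] · Δd_1 = 0.7912 · 16 = 12.6598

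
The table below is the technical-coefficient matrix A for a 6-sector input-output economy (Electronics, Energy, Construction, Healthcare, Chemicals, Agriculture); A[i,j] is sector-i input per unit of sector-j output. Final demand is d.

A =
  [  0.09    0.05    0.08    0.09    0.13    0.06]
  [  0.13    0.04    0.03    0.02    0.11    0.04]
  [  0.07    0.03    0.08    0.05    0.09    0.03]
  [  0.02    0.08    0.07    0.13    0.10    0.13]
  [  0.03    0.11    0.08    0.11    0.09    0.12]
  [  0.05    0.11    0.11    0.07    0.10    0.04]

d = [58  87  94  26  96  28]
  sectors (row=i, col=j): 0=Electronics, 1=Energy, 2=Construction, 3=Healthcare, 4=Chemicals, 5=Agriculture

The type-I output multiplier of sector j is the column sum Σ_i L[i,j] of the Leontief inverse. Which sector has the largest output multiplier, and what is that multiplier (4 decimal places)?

Form M = I − A:
  [  0.91   -0.05   -0.08   -0.09   -0.13   -0.06]
  [ -0.13    0.96   -0.03   -0.02   -0.11   -0.04]
  [ -0.07   -0.03    0.92   -0.05   -0.09   -0.03]
  [ -0.02   -0.08   -0.07    0.87   -0.10   -0.13]
  [ -0.03   -0.11   -0.08   -0.11    0.91   -0.12]
  [ -0.05   -0.11   -0.11   -0.07   -0.10    0.96]
Leontief inverse L = M⁻¹:
  [  1.1462    0.1197    0.1520    0.1694    0.2264    0.1326]
  [  0.1753    1.0917    0.0839    0.0788    0.1842    0.0928]
  [  0.1097    0.0768    1.1300    0.1043    0.1569    0.0791]
  [  0.0780    0.1560    0.1459    1.2113    0.2001    0.2050]
  [  0.0922    0.1840    0.1551    0.1889    1.1916    0.1928]
  [  0.1076    0.1707    0.1738    0.1378    0.1896    1.1033]
Total output x = L · d:
  x_0 = 1.1462·58 + 0.1197·87 + 0.1520·94 + 0.1694·26 + 0.2264·96 + 0.1326·28 = 121.0322
  x_1 = 0.1753·58 + 1.0917·87 + 0.0839·94 + 0.0788·26 + 0.1842·96 + 0.0928·28 = 135.3654
  x_2 = 0.1097·58 + 0.0768·87 + 1.1300·94 + 0.1043·26 + 0.1569·96 + 0.0791·28 = 139.2457
  x_3 = 0.0780·58 + 0.1560·87 + 0.1459·94 + 1.2113·26 + 0.2001·96 + 0.2050·28 = 88.2464
  x_4 = 0.0922·58 + 0.1840·87 + 0.1551·94 + 0.1889·26 + 1.1916·96 + 0.1928·28 = 160.6378
  x_5 = 0.1076·58 + 0.1707·87 + 0.1738·94 + 0.1378·26 + 0.1896·96 + 1.1033·28 = 90.1040
Output multipliers (column sums of L):
  Electronics: 1.7091
  Energy: 1.7988
  Construction: 1.8408
  Healthcare: 1.8903
  Chemicals: 2.1487
  Agriculture: 1.8055

Chemicals (2.1487)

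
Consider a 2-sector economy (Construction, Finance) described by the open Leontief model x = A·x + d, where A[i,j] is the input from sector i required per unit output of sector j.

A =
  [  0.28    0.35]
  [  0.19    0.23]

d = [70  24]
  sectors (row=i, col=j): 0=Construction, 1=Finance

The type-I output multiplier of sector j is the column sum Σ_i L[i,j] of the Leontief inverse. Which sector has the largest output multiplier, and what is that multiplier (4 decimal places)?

Finance (2.1931)

Form M = I − A:
  [  0.72   -0.35]
  [ -0.19    0.77]
Leontief inverse L = M⁻¹:
  [  1.5782    0.7174]
  [  0.3894    1.4757]
Total output x = L · d:
  x_0 = 1.5782·70 + 0.7174·24 = 127.6901
  x_1 = 0.3894·70 + 1.4757·24 = 62.6768
Output multipliers (column sums of L):
  Construction: 1.9676
  Finance: 2.1931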